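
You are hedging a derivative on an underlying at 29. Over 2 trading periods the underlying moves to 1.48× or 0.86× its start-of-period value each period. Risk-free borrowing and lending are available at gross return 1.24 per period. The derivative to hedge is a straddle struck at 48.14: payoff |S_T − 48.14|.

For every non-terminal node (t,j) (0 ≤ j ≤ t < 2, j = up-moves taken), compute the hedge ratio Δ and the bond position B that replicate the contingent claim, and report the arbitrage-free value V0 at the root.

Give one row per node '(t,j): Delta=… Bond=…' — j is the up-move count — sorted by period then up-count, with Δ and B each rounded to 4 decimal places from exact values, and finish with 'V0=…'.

Under the risk-neutral measure, an up-move has probability p* = (R−d)/(u−d) = 0.6129 and values discount at R = 1.24.
Payoff layer (t=2): V(2,0)=26.6916, V(2,1)=11.2288, V(2,2)=15.3816
Node (1,0) S=24.9400: V=(p*·11.2288+(1−p*)·26.6916)/1.24=13.8826; Δ=(11.2288−26.6916)/(36.9112−21.4484)=-1.0000; B=V−Δ·S=38.8226
Node (1,1) S=42.9200: V=(p*·15.3816+(1−p*)·11.2288)/1.24=11.1081; Δ=(15.3816−11.2288)/(63.5216−36.9112)=0.1561; B=V−Δ·S=4.4101
Node (0,0) S=29.0000: V=(p*·11.1081+(1−p*)·13.8826)/1.24=9.8243; Δ=(11.1081−13.8826)/(42.9200−24.9400)=-0.1543; B=V−Δ·S=14.2992
The time-0 hedge costs 9.8243, which is the no-arbitrage price.

(0,0): Delta=-0.1543 Bond=14.2992
(1,0): Delta=-1.0000 Bond=38.8226
(1,1): Delta=0.1561 Bond=4.4101
V0=9.8243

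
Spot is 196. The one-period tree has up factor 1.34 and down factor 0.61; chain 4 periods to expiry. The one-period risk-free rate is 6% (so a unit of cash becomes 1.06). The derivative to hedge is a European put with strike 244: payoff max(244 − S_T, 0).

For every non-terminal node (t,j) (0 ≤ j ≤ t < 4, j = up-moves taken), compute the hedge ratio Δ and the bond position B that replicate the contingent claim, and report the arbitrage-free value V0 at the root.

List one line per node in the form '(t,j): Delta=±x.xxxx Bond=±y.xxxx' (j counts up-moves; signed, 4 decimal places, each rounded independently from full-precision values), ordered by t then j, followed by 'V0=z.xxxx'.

(0,0): Delta=-0.4147 Bond=135.3585
(1,0): Delta=-0.8308 Bond=193.2234
(1,1): Delta=-0.2969 Bond=112.5285
(2,0): Delta=-1.0000 Bond=217.1591
(2,1): Delta=-0.7828 Bond=197.1372
(2,2): Delta=-0.1592 Bond=70.8358
(3,0): Delta=-1.0000 Bond=230.1887
(3,1): Delta=-1.0000 Bond=230.1887
(3,2): Delta=-0.7213 Bond=195.7599
(3,3): Delta=0.0000 Bond=0.0000
V0=54.0744

No-arbitrage ⇒ martingale measure with p* = (R−d)/(u−d) = 0.6164.
Terminal values V(4,·): V(4,0)=216.8622, V(4,1)=184.3857, V(4,2)=113.0440, V(4,3)=0.0000, V(4,4)=0.0000
Node (3,0) S=44.4883: V=(p*·184.3857+(1−p*)·216.8622)/1.06=185.7004; Δ=(184.3857−216.8622)/(59.6143−27.1378)=-1.0000; B=V−Δ·S=230.1887
Node (3,1) S=97.7283: V=(p*·113.0440+(1−p*)·184.3857)/1.06=132.4603; Δ=(113.0440−184.3857)/(130.9560−59.6143)=-1.0000; B=V−Δ·S=230.1887
Node (3,2) S=214.6819: V=(p*·0.0000+(1−p*)·113.0440)/1.06=40.9050; Δ=(0.0000−113.0440)/(287.6738−130.9560)=-0.7213; B=V−Δ·S=195.7599
Node (3,3) S=471.5964: V=(p*·0.0000+(1−p*)·0.0000)/1.06=0.0000; Δ=(0.0000−0.0000)/(631.9392−287.6738)=0.0000; B=V−Δ·S=0.0000
Node (2,0) S=72.9316: V=(p*·132.4603+(1−p*)·185.7004)/1.06=144.2275; Δ=(132.4603−185.7004)/(97.7283−44.4883)=-1.0000; B=V−Δ·S=217.1591
Node (2,1) S=160.2104: V=(p*·40.9050+(1−p*)·132.4603)/1.06=71.7190; Δ=(40.9050−132.4603)/(214.6819−97.7283)=-0.7828; B=V−Δ·S=197.1372
Node (2,2) S=351.9376: V=(p*·0.0000+(1−p*)·40.9050)/1.06=14.8015; Δ=(0.0000−40.9050)/(471.5964−214.6819)=-0.1592; B=V−Δ·S=70.8358
Node (1,0) S=119.5600: V=(p*·71.7190+(1−p*)·144.2275)/1.06=93.8967; Δ=(71.7190−144.2275)/(160.2104−72.9316)=-0.8308; B=V−Δ·S=193.2234
Node (1,1) S=262.6400: V=(p*·14.8015+(1−p*)·71.7190)/1.06=34.5593; Δ=(14.8015−71.7190)/(351.9376−160.2104)=-0.2969; B=V−Δ·S=112.5285
Node (0,0) S=196.0000: V=(p*·34.5593+(1−p*)·93.8967)/1.06=54.0744; Δ=(34.5593−93.8967)/(262.6400−119.5600)=-0.4147; B=V−Δ·S=135.3585
Self-financing check: at every node Δ·S+B equals the discounted successor values.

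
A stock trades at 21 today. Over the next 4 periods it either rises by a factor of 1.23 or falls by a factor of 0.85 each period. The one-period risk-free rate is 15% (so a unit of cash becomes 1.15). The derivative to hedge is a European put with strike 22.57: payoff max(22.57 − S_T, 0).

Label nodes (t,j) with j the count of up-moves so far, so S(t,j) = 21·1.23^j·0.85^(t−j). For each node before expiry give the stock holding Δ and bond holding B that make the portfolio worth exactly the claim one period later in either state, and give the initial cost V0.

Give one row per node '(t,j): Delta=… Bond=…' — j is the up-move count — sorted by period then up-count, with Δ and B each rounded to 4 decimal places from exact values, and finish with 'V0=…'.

Under the risk-neutral measure, an up-move has probability p* = (R−d)/(u−d) = 0.7895 and values discount at R = 1.15.
Terminal payoffs: V(4,0)=11.6079, V(4,1)=6.7072, V(4,2)=0.0000, V(4,3)=0.0000, V(4,4)=0.0000
Node (3,0) S=12.8966: V=(p*·6.7072+(1−p*)·11.6079)/1.15=6.7295; Δ=(6.7072−11.6079)/(15.8628−10.9621)=-1.0000; B=V−Δ·S=19.6261
Node (3,1) S=18.6622: V=(p*·0.0000+(1−p*)·6.7072)/1.15=1.2279; Δ=(0.0000−6.7072)/(22.9545−15.8628)=-0.9458; B=V−Δ·S=18.8783
Node (3,2) S=27.0053: V=(p*·0.0000+(1−p*)·0.0000)/1.15=0.0000; Δ=(0.0000−0.0000)/(33.2165−22.9545)=0.0000; B=V−Δ·S=0.0000
Node (3,3) S=39.0782: V=(p*·0.0000+(1−p*)·0.0000)/1.15=0.0000; Δ=(0.0000−0.0000)/(48.0662−33.2165)=0.0000; B=V−Δ·S=0.0000
Node (2,0) S=15.1725: V=(p*·1.2279+(1−p*)·6.7295)/1.15=2.0749; Δ=(1.2279−6.7295)/(18.6622−12.8966)=-0.9542; B=V−Δ·S=16.5528
Node (2,1) S=21.9555: V=(p*·0.0000+(1−p*)·1.2279)/1.15=0.2248; Δ=(0.0000−1.2279)/(27.0053−18.6622)=-0.1472; B=V−Δ·S=3.4560
Node (2,2) S=31.7709: V=(p*·0.0000+(1−p*)·0.0000)/1.15=0.0000; Δ=(0.0000−0.0000)/(39.0782−27.0053)=0.0000; B=V−Δ·S=0.0000
Node (1,0) S=17.8500: V=(p*·0.2248+(1−p*)·2.0749)/1.15=0.5341; Δ=(0.2248−2.0749)/(21.9555−15.1725)=-0.2728; B=V−Δ·S=5.4028
Node (1,1) S=25.8300: V=(p*·0.0000+(1−p*)·0.2248)/1.15=0.0411; Δ=(0.0000−0.2248)/(31.7709−21.9555)=-0.0229; B=V−Δ·S=0.6327
Node (0,0) S=21.0000: V=(p*·0.0411+(1−p*)·0.5341)/1.15=0.1260; Δ=(0.0411−0.5341)/(25.8300−17.8500)=-0.0618; B=V−Δ·S=1.4234
The time-0 hedge costs 0.1260, which is the no-arbitrage price.

(0,0): Delta=-0.0618 Bond=1.4234
(1,0): Delta=-0.2728 Bond=5.4028
(1,1): Delta=-0.0229 Bond=0.6327
(2,0): Delta=-0.9542 Bond=16.5528
(2,1): Delta=-0.1472 Bond=3.4560
(2,2): Delta=0.0000 Bond=0.0000
(3,0): Delta=-1.0000 Bond=19.6261
(3,1): Delta=-0.9458 Bond=18.8783
(3,2): Delta=0.0000 Bond=0.0000
(3,3): Delta=0.0000 Bond=0.0000
V0=0.1260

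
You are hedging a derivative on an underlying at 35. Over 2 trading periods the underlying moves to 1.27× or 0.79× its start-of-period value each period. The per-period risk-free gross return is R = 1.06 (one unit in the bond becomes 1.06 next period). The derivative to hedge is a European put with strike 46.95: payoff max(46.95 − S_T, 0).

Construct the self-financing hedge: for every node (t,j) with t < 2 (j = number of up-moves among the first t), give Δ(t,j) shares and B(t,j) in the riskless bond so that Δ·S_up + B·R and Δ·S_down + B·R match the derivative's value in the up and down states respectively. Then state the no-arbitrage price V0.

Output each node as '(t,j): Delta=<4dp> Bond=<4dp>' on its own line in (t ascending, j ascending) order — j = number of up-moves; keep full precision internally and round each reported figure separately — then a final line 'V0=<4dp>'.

The replicating-portfolio and risk-neutral prices coincide; use p* = (1.06−0.79)/(1.27−0.79) = 0.5625 for the latter.
Payoff layer (t=2): V(2,0)=25.1065, V(2,1)=11.8345, V(2,2)=0.0000
  t=1,j=0: stock 27.6500 → up 35.1155 (V=11.8345), down 21.8435 (V=25.1065). Price 16.6425; hedge Δ=-1.0000, bond B=44.2925.
  t=1,j=1: stock 44.4500 → up 56.4515 (V=0.0000), down 35.1155 (V=11.8345). Price 4.8845; hedge Δ=-0.5547, bond B=29.5397.
  t=0,j=0: stock 35.0000 → up 44.4500 (V=4.8845), down 27.6500 (V=16.6425). Price 9.4610; hedge Δ=-0.6999, bond B=33.9566.
Each (Δ,B) replicates both successor values, so the strategy is self-financing and V0 is arbitrage-free.

(0,0): Delta=-0.6999 Bond=33.9566
(1,0): Delta=-1.0000 Bond=44.2925
(1,1): Delta=-0.5547 Bond=29.5397
V0=9.4610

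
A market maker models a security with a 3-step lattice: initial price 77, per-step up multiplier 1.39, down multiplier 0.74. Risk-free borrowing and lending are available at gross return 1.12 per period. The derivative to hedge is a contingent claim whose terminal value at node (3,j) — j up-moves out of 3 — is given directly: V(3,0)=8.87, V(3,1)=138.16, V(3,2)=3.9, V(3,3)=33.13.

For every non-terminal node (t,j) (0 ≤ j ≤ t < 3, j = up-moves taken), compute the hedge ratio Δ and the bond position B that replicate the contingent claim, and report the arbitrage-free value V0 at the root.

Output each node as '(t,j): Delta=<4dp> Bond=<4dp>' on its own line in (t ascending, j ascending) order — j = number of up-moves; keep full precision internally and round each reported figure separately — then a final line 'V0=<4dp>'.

Under the risk-neutral measure, an up-move has probability p* = (R−d)/(u−d) = 0.5846 and values discount at R = 1.12.
At expiry t=3: V(3,0)=8.8700, V(3,1)=138.1600, V(3,2)=3.9000, V(3,3)=33.1300
Node (2,0) S=42.1652: V=(p*·138.1600+(1−p*)·8.8700)/1.12=75.4062; Δ=(138.1600−8.8700)/(58.6096−31.2022)=4.7173; B=V−Δ·S=-123.5015
Node (2,1) S=79.2022: V=(p*·3.9000+(1−p*)·138.1600)/1.12=53.2764; Δ=(3.9000−138.1600)/(110.0911−58.6096)=-2.6079; B=V−Δ·S=259.8302
Node (2,2) S=148.7717: V=(p*·33.1300+(1−p*)·3.9000)/1.12=18.7396; Δ=(33.1300−3.9000)/(206.7927−110.0911)=0.3023; B=V−Δ·S=-26.2297
Node (1,0) S=56.9800: V=(p*·53.2764+(1−p*)·75.4062)/1.12=55.7757; Δ=(53.2764−75.4062)/(79.2022−42.1652)=-0.5975; B=V−Δ·S=89.8215
Node (1,1) S=107.0300: V=(p*·18.7396+(1−p*)·53.2764)/1.12=29.5407; Δ=(18.7396−53.2764)/(148.7717−79.2022)=-0.4964; B=V−Δ·S=82.6743
Node (0,0) S=77.0000: V=(p*·29.5407+(1−p*)·55.7757)/1.12=36.1056; Δ=(29.5407−55.7757)/(107.0300−56.9800)=-0.5242; B=V−Δ·S=76.4671
The time-0 hedge costs 36.1056, which is the no-arbitrage price.

(0,0): Delta=-0.5242 Bond=76.4671
(1,0): Delta=-0.5975 Bond=89.8215
(1,1): Delta=-0.4964 Bond=82.6743
(2,0): Delta=4.7173 Bond=-123.5015
(2,1): Delta=-2.6079 Bond=259.8302
(2,2): Delta=0.3023 Bond=-26.2297
V0=36.1056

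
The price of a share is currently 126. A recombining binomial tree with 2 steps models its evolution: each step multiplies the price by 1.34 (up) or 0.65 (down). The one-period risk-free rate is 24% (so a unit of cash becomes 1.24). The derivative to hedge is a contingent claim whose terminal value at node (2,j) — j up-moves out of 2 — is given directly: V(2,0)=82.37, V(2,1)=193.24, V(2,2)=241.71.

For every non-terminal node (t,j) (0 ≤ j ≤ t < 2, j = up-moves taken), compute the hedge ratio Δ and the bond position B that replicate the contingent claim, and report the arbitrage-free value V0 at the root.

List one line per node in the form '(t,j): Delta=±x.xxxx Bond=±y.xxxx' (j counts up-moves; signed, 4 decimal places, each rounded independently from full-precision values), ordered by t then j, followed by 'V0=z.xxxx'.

(0,0): Delta=0.5335 Bond=79.9899
(1,0): Delta=1.9619 Bond=-17.8006
(1,1): Delta=0.4161 Bond=119.0160
V0=147.2100

Since d<R<u, set p* = (R−d)/(u−d) = 0.8551; price each node as the discounted p*-expectation of its children.
Payoff layer (t=2): V(2,0)=82.3700, V(2,1)=193.2400, V(2,2)=241.7100
  t=1,j=0: stock 81.9000 → up 109.7460 (V=193.2400), down 53.2350 (V=82.3700). Price 142.8806; hedge Δ=1.9619, bond B=-17.8006.
  t=1,j=1: stock 168.8400 → up 226.2456 (V=241.7100), down 109.7460 (V=193.2400). Price 189.2624; hedge Δ=0.4161, bond B=119.0160.
  t=0,j=0: stock 126.0000 → up 168.8400 (V=189.2624), down 81.9000 (V=142.8806). Price 147.2100; hedge Δ=0.5335, bond B=79.9899.
Each (Δ,B) replicates both successor values, so the strategy is self-financing and V0 is arbitrage-free.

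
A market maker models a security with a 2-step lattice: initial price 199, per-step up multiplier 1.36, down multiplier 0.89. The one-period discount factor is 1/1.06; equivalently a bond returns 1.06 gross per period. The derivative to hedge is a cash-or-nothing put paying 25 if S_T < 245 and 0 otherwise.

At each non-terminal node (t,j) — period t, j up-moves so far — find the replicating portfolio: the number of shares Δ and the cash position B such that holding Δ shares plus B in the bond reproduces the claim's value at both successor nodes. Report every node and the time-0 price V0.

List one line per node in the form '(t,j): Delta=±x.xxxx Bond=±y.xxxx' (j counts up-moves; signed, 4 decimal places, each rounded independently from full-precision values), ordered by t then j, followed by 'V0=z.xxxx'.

The replicating-portfolio and risk-neutral prices coincide; use p* = (1.06−0.89)/(1.36−0.89) = 0.3617 for the latter.
Terminal values V(2,·): V(2,0)=25.0000, V(2,1)=25.0000, V(2,2)=0.0000
  t=1,j=0: stock 177.1100 → up 240.8696 (V=25.0000), down 157.6279 (V=25.0000). Price 23.5849; hedge Δ=0.0000, bond B=23.5849.
  t=1,j=1: stock 270.6400 → up 368.0704 (V=0.0000), down 240.8696 (V=25.0000). Price 15.0542; hedge Δ=-0.1965, bond B=68.2457.
  t=0,j=0: stock 199.0000 → up 270.6400 (V=15.0542), down 177.1100 (V=23.5849). Price 19.3390; hedge Δ=-0.0912, bond B=37.4894.
Root portfolio cost Δ·199+B reproduces V0=19.3390.

(0,0): Delta=-0.0912 Bond=37.4894
(1,0): Delta=0.0000 Bond=23.5849
(1,1): Delta=-0.1965 Bond=68.2457
V0=19.3390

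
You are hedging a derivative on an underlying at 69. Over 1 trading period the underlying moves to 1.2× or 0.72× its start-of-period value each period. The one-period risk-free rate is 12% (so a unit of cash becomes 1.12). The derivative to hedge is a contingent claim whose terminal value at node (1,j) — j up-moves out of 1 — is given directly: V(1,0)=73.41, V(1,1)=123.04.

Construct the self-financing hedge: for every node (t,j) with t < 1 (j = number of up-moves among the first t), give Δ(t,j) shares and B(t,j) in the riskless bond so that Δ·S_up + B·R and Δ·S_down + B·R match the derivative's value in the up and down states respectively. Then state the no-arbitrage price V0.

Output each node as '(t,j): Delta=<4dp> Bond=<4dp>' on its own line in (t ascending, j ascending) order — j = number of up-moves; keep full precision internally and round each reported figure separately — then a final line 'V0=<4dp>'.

Risk-neutral probability p* = (R−d)/(u−d) = (1.12−0.72)/(1.2−0.72) = 0.8333.
Terminal values V(1,·): V(1,0)=73.4100, V(1,1)=123.0400
(0,0): S=69.0000. Δ = (V_up−V_dn)/(S_up−S_dn) = (123.0400−73.4100)/(82.8000−49.6800) = 1.4985. V = [p*·123.0400 + (1−p*)·73.4100]/1.12 = 102.4717. B = V − Δ·S = -0.9241.
Self-financing check: at every node Δ·S+B equals the discounted successor values.

(0,0): Delta=1.4985 Bond=-0.9241
V0=102.4717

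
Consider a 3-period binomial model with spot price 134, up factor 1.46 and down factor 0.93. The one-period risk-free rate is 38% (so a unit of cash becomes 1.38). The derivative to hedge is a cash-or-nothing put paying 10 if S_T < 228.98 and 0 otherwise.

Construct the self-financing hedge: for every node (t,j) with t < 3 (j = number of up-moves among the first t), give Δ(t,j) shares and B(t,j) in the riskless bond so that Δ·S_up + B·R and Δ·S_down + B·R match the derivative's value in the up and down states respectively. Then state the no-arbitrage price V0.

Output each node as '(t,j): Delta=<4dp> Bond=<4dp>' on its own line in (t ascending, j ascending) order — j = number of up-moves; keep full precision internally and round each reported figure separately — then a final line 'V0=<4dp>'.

(0,0): Delta=-0.0190 Bond=2.7734
(1,0): Delta=-0.0932 Bond=13.0742
(1,1): Delta=-0.0105 Bond=2.1834
(2,0): Delta=0.0000 Bond=7.2464
(2,1): Delta=-0.1037 Bond=19.9617
(2,2): Delta=0.0000 Bond=0.0000
V0=0.2339

No-arbitrage ⇒ martingale measure with p* = (R−d)/(u−d) = 0.8491.
Payoff layer (t=3): V(3,0)=10.0000, V(3,1)=10.0000, V(3,2)=0.0000, V(3,3)=0.0000
  t=2,j=0: stock 115.8966 → up 169.2090 (V=10.0000), down 107.7838 (V=10.0000). Price 7.2464; hedge Δ=0.0000, bond B=7.2464.
  t=2,j=1: stock 181.9452 → up 265.6400 (V=0.0000), down 169.2090 (V=10.0000). Price 1.0938; hedge Δ=-0.1037, bond B=19.9617.
  t=2,j=2: stock 285.6344 → up 417.0262 (V=0.0000), down 265.6400 (V=0.0000). Price 0.0000; hedge Δ=0.0000, bond B=0.0000.
  t=1,j=0: stock 124.6200 → up 181.9452 (V=1.0938), down 115.8966 (V=7.2464). Price 1.4656; hedge Δ=-0.0932, bond B=13.0742.
  t=1,j=1: stock 195.6400 → up 285.6344 (V=0.0000), down 181.9452 (V=1.0938). Price 0.1196; hedge Δ=-0.0105, bond B=2.1834.
  t=0,j=0: stock 134.0000 → up 195.6400 (V=0.1196), down 124.6200 (V=1.4656). Price 0.2339; hedge Δ=-0.0190, bond B=2.7734.
Check: Δ(0,0)·S0 + B(0,0) = 0.2339 = V0.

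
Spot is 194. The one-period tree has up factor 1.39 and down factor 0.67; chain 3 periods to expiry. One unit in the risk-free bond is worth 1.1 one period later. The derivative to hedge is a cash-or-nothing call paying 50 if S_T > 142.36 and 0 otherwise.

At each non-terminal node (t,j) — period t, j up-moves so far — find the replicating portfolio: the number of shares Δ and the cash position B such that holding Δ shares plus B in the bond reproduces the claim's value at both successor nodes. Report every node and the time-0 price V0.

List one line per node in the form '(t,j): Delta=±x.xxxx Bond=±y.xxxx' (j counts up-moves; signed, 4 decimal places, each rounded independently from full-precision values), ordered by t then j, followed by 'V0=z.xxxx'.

(0,0): Delta=0.1423 Bond=-3.4189
(1,0): Delta=0.2901 Bond=-22.9648
(1,1): Delta=0.0943 Bond=9.1907
(2,0): Delta=0.0000 Bond=0.0000
(2,1): Delta=0.3844 Bond=-42.2980
(2,2): Delta=0.0000 Bond=45.4545
V0=24.1922

Under the risk-neutral measure, an up-move has probability p* = (R−d)/(u−d) = 0.5972 and values discount at R = 1.1.
At expiry t=3: V(3,0)=0.0000, V(3,1)=0.0000, V(3,2)=50.0000, V(3,3)=50.0000
  t=2,j=0: stock 87.0866 → up 121.0504 (V=0.0000), down 58.3480 (V=0.0000). Price 0.0000; hedge Δ=0.0000, bond B=0.0000.
  t=2,j=1: stock 180.6722 → up 251.1344 (V=50.0000), down 121.0504 (V=0.0000). Price 27.1465; hedge Δ=0.3844, bond B=-42.2980.
  t=2,j=2: stock 374.8274 → up 521.0101 (V=50.0000), down 251.1344 (V=50.0000). Price 45.4545; hedge Δ=0.0000, bond B=45.4545.
  t=1,j=0: stock 129.9800 → up 180.6722 (V=27.1465), down 87.0866 (V=0.0000). Price 14.7386; hedge Δ=0.2901, bond B=-22.9648.
  t=1,j=1: stock 269.6600 → up 374.8274 (V=45.4545), down 180.6722 (V=27.1465). Price 34.6186; hedge Δ=0.0943, bond B=9.1907.
  t=0,j=0: stock 194.0000 → up 269.6600 (V=34.6186), down 129.9800 (V=14.7386). Price 24.1922; hedge Δ=0.1423, bond B=-3.4189.
Each (Δ,B) replicates both successor values, so the strategy is self-financing and V0 is arbitrage-free.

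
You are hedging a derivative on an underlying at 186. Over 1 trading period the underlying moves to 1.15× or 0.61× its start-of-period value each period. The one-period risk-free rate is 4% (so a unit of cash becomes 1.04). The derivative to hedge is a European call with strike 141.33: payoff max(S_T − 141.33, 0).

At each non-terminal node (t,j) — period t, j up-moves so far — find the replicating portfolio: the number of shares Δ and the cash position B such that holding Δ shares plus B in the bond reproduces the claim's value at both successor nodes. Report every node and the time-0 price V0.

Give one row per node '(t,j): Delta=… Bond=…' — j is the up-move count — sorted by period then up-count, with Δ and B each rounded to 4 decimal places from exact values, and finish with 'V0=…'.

Since d<R<u, set p* = (R−d)/(u−d) = 0.7963; price each node as the discounted p*-expectation of its children.
At expiry t=1: V(1,0)=0.0000, V(1,1)=72.5700
  t=0,j=0: stock 186.0000 → up 213.9000 (V=72.5700), down 113.4600 (V=0.0000). Price 55.5646; hedge Δ=0.7225, bond B=-78.8243.
Root portfolio cost Δ·186+B reproduces V0=55.5646.

(0,0): Delta=0.7225 Bond=-78.8243
V0=55.5646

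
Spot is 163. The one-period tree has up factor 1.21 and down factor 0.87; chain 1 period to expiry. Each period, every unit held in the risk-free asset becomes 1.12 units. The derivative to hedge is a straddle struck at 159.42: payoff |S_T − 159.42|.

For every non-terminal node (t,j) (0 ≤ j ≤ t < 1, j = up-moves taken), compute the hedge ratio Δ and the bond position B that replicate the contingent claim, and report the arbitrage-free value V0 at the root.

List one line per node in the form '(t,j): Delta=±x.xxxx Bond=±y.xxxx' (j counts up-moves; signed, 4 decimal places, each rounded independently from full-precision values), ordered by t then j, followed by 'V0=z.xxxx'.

(0,0): Delta=0.3645 Bond=-30.4270
V0=28.9848

Since d<R<u, set p* = (R−d)/(u−d) = 0.7353; price each node as the discounted p*-expectation of its children.
Terminal values V(1,·): V(1,0)=17.6100, V(1,1)=37.8100
  t=0,j=0: stock 163.0000 → up 197.2300 (V=37.8100), down 141.8100 (V=17.6100). Price 28.9848; hedge Δ=0.3645, bond B=-30.4270.
Self-financing check: at every node Δ·S+B equals the discounted successor values.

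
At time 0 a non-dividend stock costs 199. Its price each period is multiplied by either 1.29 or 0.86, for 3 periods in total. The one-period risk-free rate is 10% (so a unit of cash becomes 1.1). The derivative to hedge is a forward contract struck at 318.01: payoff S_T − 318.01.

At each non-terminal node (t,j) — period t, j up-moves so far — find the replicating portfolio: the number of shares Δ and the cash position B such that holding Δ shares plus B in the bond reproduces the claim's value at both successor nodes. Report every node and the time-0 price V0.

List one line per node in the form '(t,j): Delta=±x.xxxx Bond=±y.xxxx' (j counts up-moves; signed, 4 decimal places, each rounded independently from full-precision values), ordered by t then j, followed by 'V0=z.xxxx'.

(0,0): Delta=1.0000 Bond=-238.9256
(1,0): Delta=1.0000 Bond=-262.8182
(1,1): Delta=1.0000 Bond=-262.8182
(2,0): Delta=1.0000 Bond=-289.1000
(2,1): Delta=1.0000 Bond=-289.1000
(2,2): Delta=1.0000 Bond=-289.1000
V0=-39.9256

Under the risk-neutral measure, an up-move has probability p* = (R−d)/(u−d) = 0.5581 and values discount at R = 1.1.
At expiry t=3: V(3,0)=-191.4349, V(3,1)=-128.1473, V(3,2)=-33.2159, V(3,3)=109.1811
Node (2,0) S=147.1804: V=(p*·-128.1473+(1−p*)·-191.4349)/1.1=-141.9196; Δ=(-128.1473−-191.4349)/(189.8627−126.5751)=1.0000; B=V−Δ·S=-289.1000
Node (2,1) S=220.7706: V=(p*·-33.2159+(1−p*)·-128.1473)/1.1=-68.3294; Δ=(-33.2159−-128.1473)/(284.7941−189.8627)=1.0000; B=V−Δ·S=-289.1000
Node (2,2) S=331.1559: V=(p*·109.1811+(1−p*)·-33.2159)/1.1=42.0559; Δ=(109.1811−-33.2159)/(427.1911−284.7941)=1.0000; B=V−Δ·S=-289.1000
Node (1,0) S=171.1400: V=(p*·-68.3294+(1−p*)·-141.9196)/1.1=-91.6782; Δ=(-68.3294−-141.9196)/(220.7706−147.1804)=1.0000; B=V−Δ·S=-262.8182
Node (1,1) S=256.7100: V=(p*·42.0559+(1−p*)·-68.3294)/1.1=-6.1082; Δ=(42.0559−-68.3294)/(331.1559−220.7706)=1.0000; B=V−Δ·S=-262.8182
Node (0,0) S=199.0000: V=(p*·-6.1082+(1−p*)·-91.6782)/1.1=-39.9256; Δ=(-6.1082−-91.6782)/(256.7100−171.1400)=1.0000; B=V−Δ·S=-238.9256
Check: Δ(0,0)·S0 + B(0,0) = -39.9256 = V0.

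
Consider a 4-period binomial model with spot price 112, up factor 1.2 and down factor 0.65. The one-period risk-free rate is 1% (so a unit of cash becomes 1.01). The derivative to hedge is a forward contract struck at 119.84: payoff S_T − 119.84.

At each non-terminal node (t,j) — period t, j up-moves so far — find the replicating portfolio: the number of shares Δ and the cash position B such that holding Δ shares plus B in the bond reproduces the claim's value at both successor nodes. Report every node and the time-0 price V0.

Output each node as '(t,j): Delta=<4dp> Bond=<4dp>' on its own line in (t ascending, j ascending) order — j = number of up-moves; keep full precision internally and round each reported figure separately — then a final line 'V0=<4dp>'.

Since d<R<u, set p* = (R−d)/(u−d) = 0.6545; price each node as the discounted p*-expectation of its children.
Terminal payoffs: V(4,0)=-99.8473, V(4,1)=-82.9304, V(4,2)=-51.6992, V(4,3)=5.9584, V(4,4)=112.4032
(3,0): S=30.7580. Δ = (V_up−V_dn)/(S_up−S_dn) = (-82.9304−-99.8473)/(36.9096−19.9927) = 1.0000. V = [p*·-82.9304 + (1−p*)·-99.8473]/1.01 = -87.8955. B = V − Δ·S = -118.6535.
(3,1): S=56.7840. Δ = (V_up−V_dn)/(S_up−S_dn) = (-51.6992−-82.9304)/(68.1408−36.9096) = 1.0000. V = [p*·-51.6992 + (1−p*)·-82.9304]/1.01 = -61.8695. B = V − Δ·S = -118.6535.
(3,2): S=104.8320. Δ = (V_up−V_dn)/(S_up−S_dn) = (5.9584−-51.6992)/(125.7984−68.1408) = 1.0000. V = [p*·5.9584 + (1−p*)·-51.6992]/1.01 = -13.8215. B = V − Δ·S = -118.6535.
(3,3): S=193.5360. Δ = (V_up−V_dn)/(S_up−S_dn) = (112.4032−5.9584)/(232.2432−125.7984) = 1.0000. V = [p*·112.4032 + (1−p*)·5.9584]/1.01 = 74.8825. B = V − Δ·S = -118.6535.
(2,0): S=47.3200. Δ = (V_up−V_dn)/(S_up−S_dn) = (-61.8695−-87.8955)/(56.7840−30.7580) = 1.0000. V = [p*·-61.8695 + (1−p*)·-87.8955]/1.01 = -70.1587. B = V − Δ·S = -117.4787.
(2,1): S=87.3600. Δ = (V_up−V_dn)/(S_up−S_dn) = (-13.8215−-61.8695)/(104.8320−56.7840) = 1.0000. V = [p*·-13.8215 + (1−p*)·-61.8695]/1.01 = -30.1187. B = V − Δ·S = -117.4787.
(2,2): S=161.2800. Δ = (V_up−V_dn)/(S_up−S_dn) = (74.8825−-13.8215)/(193.5360−104.8320) = 1.0000. V = [p*·74.8825 + (1−p*)·-13.8215]/1.01 = 43.8013. B = V − Δ·S = -117.4787.
(1,0): S=72.8000. Δ = (V_up−V_dn)/(S_up−S_dn) = (-30.1187−-70.1587)/(87.3600−47.3200) = 1.0000. V = [p*·-30.1187 + (1−p*)·-70.1587]/1.01 = -43.5155. B = V − Δ·S = -116.3155.
(1,1): S=134.4000. Δ = (V_up−V_dn)/(S_up−S_dn) = (43.8013−-30.1187)/(161.2800−87.3600) = 1.0000. V = [p*·43.8013 + (1−p*)·-30.1187]/1.01 = 18.0845. B = V − Δ·S = -116.3155.
(0,0): S=112.0000. Δ = (V_up−V_dn)/(S_up−S_dn) = (18.0845−-43.5155)/(134.4000−72.8000) = 1.0000. V = [p*·18.0845 + (1−p*)·-43.5155]/1.01 = -3.1639. B = V − Δ·S = -115.1639.
Root portfolio cost Δ·112+B reproduces V0=-3.1639.

(0,0): Delta=1.0000 Bond=-115.1639
(1,0): Delta=1.0000 Bond=-116.3155
(1,1): Delta=1.0000 Bond=-116.3155
(2,0): Delta=1.0000 Bond=-117.4787
(2,1): Delta=1.0000 Bond=-117.4787
(2,2): Delta=1.0000 Bond=-117.4787
(3,0): Delta=1.0000 Bond=-118.6535
(3,1): Delta=1.0000 Bond=-118.6535
(3,2): Delta=1.0000 Bond=-118.6535
(3,3): Delta=1.0000 Bond=-118.6535
V0=-3.1639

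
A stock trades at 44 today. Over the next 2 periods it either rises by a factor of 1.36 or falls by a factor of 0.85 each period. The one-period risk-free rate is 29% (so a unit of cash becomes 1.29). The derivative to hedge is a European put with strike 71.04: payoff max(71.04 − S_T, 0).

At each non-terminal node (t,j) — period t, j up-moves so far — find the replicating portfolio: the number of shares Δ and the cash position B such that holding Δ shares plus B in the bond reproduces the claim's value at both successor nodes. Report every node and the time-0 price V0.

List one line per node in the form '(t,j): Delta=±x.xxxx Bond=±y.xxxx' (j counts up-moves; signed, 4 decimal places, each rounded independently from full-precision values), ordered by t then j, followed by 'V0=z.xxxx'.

(0,0): Delta=-0.6918 Bond=33.7531
(1,0): Delta=-1.0000 Bond=55.0698
(1,1): Delta=-0.6611 Bond=41.7075
V0=3.3158

The replicating-portfolio and risk-neutral prices coincide; use p* = (1.29−0.85)/(1.36−0.85) = 0.8627 for the latter.
Terminal payoffs: V(2,0)=39.2500, V(2,1)=20.1760, V(2,2)=0.0000
Node (1,0) S=37.4000: V=(p*·20.1760+(1−p*)·39.2500)/1.29=17.6698; Δ=(20.1760−39.2500)/(50.8640−31.7900)=-1.0000; B=V−Δ·S=55.0698
Node (1,1) S=59.8400: V=(p*·0.0000+(1−p*)·20.1760)/1.29=2.1467; Δ=(0.0000−20.1760)/(81.3824−50.8640)=-0.6611; B=V−Δ·S=41.7075
Node (0,0) S=44.0000: V=(p*·2.1467+(1−p*)·17.6698)/1.29=3.3158; Δ=(2.1467−17.6698)/(59.8400−37.4000)=-0.6918; B=V−Δ·S=33.7531
Root portfolio cost Δ·44+B reproduces V0=3.3158.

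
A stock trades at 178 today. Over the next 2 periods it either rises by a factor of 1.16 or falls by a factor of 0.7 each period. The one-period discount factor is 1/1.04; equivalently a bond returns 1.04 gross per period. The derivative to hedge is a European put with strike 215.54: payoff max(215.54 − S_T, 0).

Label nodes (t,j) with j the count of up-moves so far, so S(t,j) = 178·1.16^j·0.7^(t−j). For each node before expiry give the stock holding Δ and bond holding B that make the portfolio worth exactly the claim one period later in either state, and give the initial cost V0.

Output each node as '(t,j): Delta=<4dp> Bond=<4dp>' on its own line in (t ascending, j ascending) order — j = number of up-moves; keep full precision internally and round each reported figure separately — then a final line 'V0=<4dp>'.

(0,0): Delta=-0.7919 Bond=174.3452
(1,0): Delta=-1.0000 Bond=207.2500
(1,1): Delta=-0.7476 Bond=172.1669
V0=33.3895

Risk-neutral probability p* = (R−d)/(u−d) = (1.04−0.7)/(1.16−0.7) = 0.7391.
Terminal payoffs: V(2,0)=128.3200, V(2,1)=71.0040, V(2,2)=0.0000
  t=1,j=0: stock 124.6000 → up 144.5360 (V=71.0040), down 87.2200 (V=128.3200). Price 82.6500; hedge Δ=-1.0000, bond B=207.2500.
  t=1,j=1: stock 206.4800 → up 239.5168 (V=0.0000), down 144.5360 (V=71.0040). Price 17.8104; hedge Δ=-0.7476, bond B=172.1669.
  t=0,j=0: stock 178.0000 → up 206.4800 (V=17.8104), down 124.6000 (V=82.6500). Price 33.3895; hedge Δ=-0.7919, bond B=174.3452.
The time-0 hedge costs 33.3895, which is the no-arbitrage price.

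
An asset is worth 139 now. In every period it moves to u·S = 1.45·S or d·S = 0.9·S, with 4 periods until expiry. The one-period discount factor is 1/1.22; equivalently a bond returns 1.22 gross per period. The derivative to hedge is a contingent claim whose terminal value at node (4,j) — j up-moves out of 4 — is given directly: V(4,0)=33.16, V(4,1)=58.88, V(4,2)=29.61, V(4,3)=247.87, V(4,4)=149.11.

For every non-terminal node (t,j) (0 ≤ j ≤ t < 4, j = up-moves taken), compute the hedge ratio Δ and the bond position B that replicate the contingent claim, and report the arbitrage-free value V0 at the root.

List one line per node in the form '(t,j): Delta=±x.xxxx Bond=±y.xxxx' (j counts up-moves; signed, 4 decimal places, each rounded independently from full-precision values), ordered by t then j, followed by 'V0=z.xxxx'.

Since d<R<u, set p* = (R−d)/(u−d) = 0.5818; price each node as the discounted p*-expectation of its children.
Terminal payoffs: V(4,0)=33.1600, V(4,1)=58.8800, V(4,2)=29.6100, V(4,3)=247.8700, V(4,4)=149.1100
  t=3,j=0: stock 101.3310 → up 146.9300 (V=58.8800), down 91.1979 (V=33.1600). Price 39.4462; hedge Δ=0.4615, bond B=-7.3174.
  t=3,j=1: stock 163.2555 → up 236.7205 (V=29.6100), down 146.9299 (V=58.8800). Price 34.3034; hedge Δ=-0.3260, bond B=87.5216.
  t=3,j=2: stock 263.0228 → up 381.3830 (V=247.8700), down 236.7205 (V=29.6100). Price 128.3587; hedge Δ=1.5088, bond B=-268.4776.
  t=3,j=3: stock 423.7589 → up 614.4504 (V=149.1100), down 381.3830 (V=247.8700). Price 156.0735; hedge Δ=-0.4237, bond B=335.6371.
  t=2,j=0: stock 112.5900 → up 163.2555 (V=34.3034), down 101.3310 (V=39.4462). Price 29.8804; hedge Δ=-0.0830, bond B=39.2309.
  t=2,j=1: stock 181.3950 → up 263.0227 (V=128.3587), down 163.2555 (V=34.3034). Price 72.9725; hedge Δ=0.9427, bond B=-98.0371.
  t=2,j=2: stock 292.2475 → up 423.7589 (V=156.0735), down 263.0228 (V=128.3587). Price 118.4292; hedge Δ=0.1724, bond B=68.0388.
  t=1,j=0: stock 125.1000 → up 181.3950 (V=72.9725), down 112.5900 (V=29.8804). Price 45.0428; hedge Δ=0.6263, bond B=-33.3067.
  t=1,j=1: stock 201.5500 → up 292.2475 (V=118.4292), down 181.3950 (V=72.9725). Price 81.4919; hedge Δ=0.4101, bond B=-1.1567.
  t=0,j=0: stock 139.0000 → up 201.5500 (V=81.4919), down 125.1000 (V=45.0428). Price 54.3029; hedge Δ=0.4768, bond B=-11.9682.
Each (Δ,B) replicates both successor values, so the strategy is self-financing and V0 is arbitrage-free.

(0,0): Delta=0.4768 Bond=-11.9682
(1,0): Delta=0.6263 Bond=-33.3067
(1,1): Delta=0.4101 Bond=-1.1567
(2,0): Delta=-0.0830 Bond=39.2309
(2,1): Delta=0.9427 Bond=-98.0371
(2,2): Delta=0.1724 Bond=68.0388
(3,0): Delta=0.4615 Bond=-7.3174
(3,1): Delta=-0.3260 Bond=87.5216
(3,2): Delta=1.5088 Bond=-268.4776
(3,3): Delta=-0.4237 Bond=335.6371
V0=54.3029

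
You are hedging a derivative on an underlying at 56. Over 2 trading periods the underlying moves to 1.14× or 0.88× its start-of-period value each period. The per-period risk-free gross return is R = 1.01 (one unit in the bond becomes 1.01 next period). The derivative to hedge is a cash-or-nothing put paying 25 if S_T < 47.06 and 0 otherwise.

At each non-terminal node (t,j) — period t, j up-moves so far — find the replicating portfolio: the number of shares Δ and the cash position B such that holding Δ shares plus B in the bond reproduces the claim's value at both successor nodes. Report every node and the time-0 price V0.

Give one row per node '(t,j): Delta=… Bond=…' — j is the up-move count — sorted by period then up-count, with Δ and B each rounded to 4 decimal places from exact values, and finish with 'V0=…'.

(0,0): Delta=-0.8500 Bond=53.7278
(1,0): Delta=-1.9512 Bond=108.5301
(1,1): Delta=0.0000 Bond=0.0000
V0=6.1269

Risk-neutral probability p* = (R−d)/(u−d) = (1.01−0.88)/(1.14−0.88) = 0.5000.
Terminal values V(2,·): V(2,0)=25.0000, V(2,1)=0.0000, V(2,2)=0.0000
Node (1,0) S=49.2800: V=(p*·0.0000+(1−p*)·25.0000)/1.01=12.3762; Δ=(0.0000−25.0000)/(56.1792−43.3664)=-1.9512; B=V−Δ·S=108.5301
Node (1,1) S=63.8400: V=(p*·0.0000+(1−p*)·0.0000)/1.01=0.0000; Δ=(0.0000−0.0000)/(72.7776−56.1792)=0.0000; B=V−Δ·S=0.0000
Node (0,0) S=56.0000: V=(p*·0.0000+(1−p*)·12.3762)/1.01=6.1269; Δ=(0.0000−12.3762)/(63.8400−49.2800)=-0.8500; B=V−Δ·S=53.7278
Root portfolio cost Δ·56+B reproduces V0=6.1269.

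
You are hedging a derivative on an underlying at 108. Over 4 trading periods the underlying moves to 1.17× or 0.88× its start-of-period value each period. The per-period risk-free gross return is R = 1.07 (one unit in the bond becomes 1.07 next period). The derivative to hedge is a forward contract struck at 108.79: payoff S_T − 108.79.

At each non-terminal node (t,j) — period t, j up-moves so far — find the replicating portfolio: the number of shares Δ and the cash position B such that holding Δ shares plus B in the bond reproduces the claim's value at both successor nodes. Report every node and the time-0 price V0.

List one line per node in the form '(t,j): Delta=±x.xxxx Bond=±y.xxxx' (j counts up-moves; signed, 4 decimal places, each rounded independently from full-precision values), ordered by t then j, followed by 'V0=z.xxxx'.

(0,0): Delta=1.0000 Bond=-82.9954
(1,0): Delta=1.0000 Bond=-88.8050
(1,1): Delta=1.0000 Bond=-88.8050
(2,0): Delta=1.0000 Bond=-95.0214
(2,1): Delta=1.0000 Bond=-95.0214
(2,2): Delta=1.0000 Bond=-95.0214
(3,0): Delta=1.0000 Bond=-101.6729
(3,1): Delta=1.0000 Bond=-101.6729
(3,2): Delta=1.0000 Bond=-101.6729
(3,3): Delta=1.0000 Bond=-101.6729
V0=25.0046

The replicating-portfolio and risk-neutral prices coincide; use p* = (1.07−0.88)/(1.17−0.88) = 0.6552 for the latter.
At expiry t=4: V(4,0)=-44.0229, V(4,1)=-22.6792, V(4,2)=5.6982, V(4,3)=43.4273, V(4,4)=93.5898
  t=3,j=0: stock 73.5990 → up 86.1108 (V=-22.6792), down 64.7671 (V=-44.0229). Price -28.0739; hedge Δ=1.0000, bond B=-101.6729.
  t=3,j=1: stock 97.8532 → up 114.4882 (V=5.6982), down 86.1108 (V=-22.6792). Price -3.8197; hedge Δ=1.0000, bond B=-101.6729.
  t=3,j=2: stock 130.1003 → up 152.2173 (V=43.4273), down 114.4882 (V=5.6982). Price 28.4274; hedge Δ=1.0000, bond B=-101.6729.
  t=3,j=3: stock 172.9742 → up 202.3798 (V=93.5898), down 152.2173 (V=43.4273). Price 71.3013; hedge Δ=1.0000, bond B=-101.6729.
  t=2,j=0: stock 83.6352 → up 97.8532 (V=-3.8197), down 73.5990 (V=-28.0739). Price -11.3862; hedge Δ=1.0000, bond B=-95.0214.
  t=2,j=1: stock 111.1968 → up 130.1003 (V=28.4274), down 97.8532 (V=-3.8197). Price 16.1754; hedge Δ=1.0000, bond B=-95.0214.
  t=2,j=2: stock 147.8412 → up 172.9742 (V=71.3013), down 130.1003 (V=28.4274). Price 52.8198; hedge Δ=1.0000, bond B=-95.0214.
  t=1,j=0: stock 95.0400 → up 111.1968 (V=16.1754), down 83.6352 (V=-11.3862). Price 6.2350; hedge Δ=1.0000, bond B=-88.8050.
  t=1,j=1: stock 126.3600 → up 147.8412 (V=52.8198), down 111.1968 (V=16.1754). Price 37.5550; hedge Δ=1.0000, bond B=-88.8050.
  t=0,j=0: stock 108.0000 → up 126.3600 (V=37.5550), down 95.0400 (V=6.2350). Price 25.0046; hedge Δ=1.0000, bond B=-82.9954.
Check: Δ(0,0)·S0 + B(0,0) = 25.0046 = V0.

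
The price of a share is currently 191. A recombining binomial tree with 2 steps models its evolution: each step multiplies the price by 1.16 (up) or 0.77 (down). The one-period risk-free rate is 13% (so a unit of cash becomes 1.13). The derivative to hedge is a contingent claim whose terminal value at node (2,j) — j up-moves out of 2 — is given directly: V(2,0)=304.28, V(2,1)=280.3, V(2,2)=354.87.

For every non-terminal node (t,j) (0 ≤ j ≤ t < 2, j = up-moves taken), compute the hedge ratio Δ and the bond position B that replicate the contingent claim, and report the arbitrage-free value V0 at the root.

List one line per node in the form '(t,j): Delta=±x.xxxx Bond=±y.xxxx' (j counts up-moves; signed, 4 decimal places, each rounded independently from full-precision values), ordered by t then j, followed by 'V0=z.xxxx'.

(0,0): Delta=0.7958 Bond=117.3810
(1,0): Delta=-0.4181 Bond=311.1727
(1,1): Delta=0.8630 Bond=117.7629
V0=269.3874

Since d<R<u, set p* = (R−d)/(u−d) = 0.9231; price each node as the discounted p*-expectation of its children.
Terminal values V(2,·): V(2,0)=304.2800, V(2,1)=280.3000, V(2,2)=354.8700
Node (1,0) S=147.0700: V=(p*·280.3000+(1−p*)·304.2800)/1.13=249.6855; Δ=(280.3000−304.2800)/(170.6012−113.2439)=-0.4181; B=V−Δ·S=311.1727
Node (1,1) S=221.5600: V=(p*·354.8700+(1−p*)·280.3000)/1.13=308.9680; Δ=(354.8700−280.3000)/(257.0096−170.6012)=0.8630; B=V−Δ·S=117.7629
Node (0,0) S=191.0000: V=(p*·308.9680+(1−p*)·249.6855)/1.13=269.3874; Δ=(308.9680−249.6855)/(221.5600−147.0700)=0.7958; B=V−Δ·S=117.3810
Root portfolio cost Δ·191+B reproduces V0=269.3874.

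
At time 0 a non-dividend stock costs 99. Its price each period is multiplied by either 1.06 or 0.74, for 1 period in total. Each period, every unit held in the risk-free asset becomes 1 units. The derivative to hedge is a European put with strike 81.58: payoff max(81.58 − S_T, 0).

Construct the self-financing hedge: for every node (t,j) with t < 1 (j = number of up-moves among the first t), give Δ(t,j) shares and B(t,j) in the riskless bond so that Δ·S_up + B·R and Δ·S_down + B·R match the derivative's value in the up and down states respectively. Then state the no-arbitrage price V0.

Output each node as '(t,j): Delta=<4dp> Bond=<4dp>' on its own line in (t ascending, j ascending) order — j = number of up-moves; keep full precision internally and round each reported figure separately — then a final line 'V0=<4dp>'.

Under the risk-neutral measure, an up-move has probability p* = (R−d)/(u−d) = 0.8125 and values discount at R = 1.
At expiry t=1: V(1,0)=8.3200, V(1,1)=0.0000
Node (0,0) S=99.0000: V=(p*·0.0000+(1−p*)·8.3200)/1=1.5600; Δ=(0.0000−8.3200)/(104.9400−73.2600)=-0.2626; B=V−Δ·S=27.5600
Root portfolio cost Δ·99+B reproduces V0=1.5600.

(0,0): Delta=-0.2626 Bond=27.5600
V0=1.5600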